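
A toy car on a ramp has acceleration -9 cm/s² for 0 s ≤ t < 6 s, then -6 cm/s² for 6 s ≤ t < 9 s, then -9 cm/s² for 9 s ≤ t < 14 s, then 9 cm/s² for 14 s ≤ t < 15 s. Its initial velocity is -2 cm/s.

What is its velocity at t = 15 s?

-110 cm/s

Δv equals the area under the a-t graph; then v = v₀ + Δv.
0–6 s: -9 × 6 = -54 cm/s
6–9 s: -6 × 3 = -18 cm/s
9–14 s: -9 × 5 = -45 cm/s
14–15 s: 9 × 1 = 9 cm/s
Δv = -108 cm/s, so v(15) = -2 + (-108) = -110 cm/s.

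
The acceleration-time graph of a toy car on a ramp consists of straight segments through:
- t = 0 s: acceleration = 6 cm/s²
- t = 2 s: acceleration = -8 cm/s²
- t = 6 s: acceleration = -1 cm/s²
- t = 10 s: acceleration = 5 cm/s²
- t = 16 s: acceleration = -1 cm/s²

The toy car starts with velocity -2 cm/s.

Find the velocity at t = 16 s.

-2 cm/s

Δv equals the area under the a-t graph; then v = v₀ + Δv.
0–2 s: ½(6 + -8)(2) = -2 cm/s
2–6 s: ½(-8 + -1)(4) = -18 cm/s
6–10 s: ½(-1 + 5)(4) = 8 cm/s
10–16 s: ½(5 + -1)(6) = 12 cm/s
Δv = 0 cm/s, so v(16) = -2 + (0) = -2 cm/s.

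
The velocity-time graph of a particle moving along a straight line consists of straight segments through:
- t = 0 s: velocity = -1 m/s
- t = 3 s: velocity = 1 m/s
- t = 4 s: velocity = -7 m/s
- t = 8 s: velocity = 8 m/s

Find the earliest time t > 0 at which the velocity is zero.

v changes sign on 0–3 s (from -1 to 1); the graph is linear there, so v = 0 at t = 0 + (1)·(3 − 0)/(1 − -1) = 1.5 s.

t = 1.5 s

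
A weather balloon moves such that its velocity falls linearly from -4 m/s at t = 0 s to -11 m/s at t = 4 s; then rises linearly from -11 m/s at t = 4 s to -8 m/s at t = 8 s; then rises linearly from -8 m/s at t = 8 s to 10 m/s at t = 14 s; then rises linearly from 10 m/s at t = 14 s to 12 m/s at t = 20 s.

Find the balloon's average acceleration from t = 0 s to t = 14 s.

Average acceleration = Δv/Δt = (10 − -4)/(14 − 0) = 1 m/s².

1 m/s²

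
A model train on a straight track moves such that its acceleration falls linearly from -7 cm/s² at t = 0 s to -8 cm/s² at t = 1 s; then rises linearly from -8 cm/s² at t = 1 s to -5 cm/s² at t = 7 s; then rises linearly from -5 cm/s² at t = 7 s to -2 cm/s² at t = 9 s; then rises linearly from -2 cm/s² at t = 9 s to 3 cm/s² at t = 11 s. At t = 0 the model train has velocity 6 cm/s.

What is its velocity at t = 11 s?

-46.5 cm/s

Δv equals the area under the a-t graph; then v = v₀ + Δv.
0–1 s: ½(-7 + -8)(1) = -7.5 cm/s
1–7 s: ½(-8 + -5)(6) = -39 cm/s
7–9 s: ½(-5 + -2)(2) = -7 cm/s
9–11 s: ½(-2 + 3)(2) = 1 cm/s
Δv = -52.5 cm/s, so v(11) = 6 + (-52.5) = -46.5 cm/s.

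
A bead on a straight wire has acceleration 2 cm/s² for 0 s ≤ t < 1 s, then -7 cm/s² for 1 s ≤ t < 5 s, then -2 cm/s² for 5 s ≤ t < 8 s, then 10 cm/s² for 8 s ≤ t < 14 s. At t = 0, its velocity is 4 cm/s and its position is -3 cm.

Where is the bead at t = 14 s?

On each constant-a segment, Δv = aΔt and Δx = v₀Δt + ½aΔt²; chain segment to segment.
0–1 s: v starts 4 cm/s; Δx = 4·1 + ½·2·1² = 5 cm; v ends 6 cm/s.
1–5 s: v starts 6 cm/s; Δx = 6·4 + ½·-7·4² = -32 cm; v ends -22 cm/s.
5–8 s: v starts -22 cm/s; Δx = -22·3 + ½·-2·3² = -75 cm; v ends -28 cm/s.
8–14 s: v starts -28 cm/s; Δx = -28·6 + ½·10·6² = 12 cm; v ends 32 cm/s.
x(14) = -3 + Σ Δx = -93 cm.

-93 cm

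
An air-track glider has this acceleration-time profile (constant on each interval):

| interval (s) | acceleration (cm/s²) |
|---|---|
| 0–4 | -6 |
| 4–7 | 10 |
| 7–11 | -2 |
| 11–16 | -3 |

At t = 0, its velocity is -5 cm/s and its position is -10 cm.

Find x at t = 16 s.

-204.5 cm

On each constant-a segment, Δv = aΔt and Δx = v₀Δt + ½aΔt²; chain segment to segment.
0–4 s: v starts -5 cm/s; Δx = -5·4 + ½·-6·4² = -68 cm; v ends -29 cm/s.
4–7 s: v starts -29 cm/s; Δx = -29·3 + ½·10·3² = -42 cm; v ends 1 cm/s.
7–11 s: v starts 1 cm/s; Δx = 1·4 + ½·-2·4² = -12 cm; v ends -7 cm/s.
11–16 s: v starts -7 cm/s; Δx = -7·5 + ½·-3·5² = -72.5 cm; v ends -22 cm/s.
x(16) = -10 + Σ Δx = -204.5 cm.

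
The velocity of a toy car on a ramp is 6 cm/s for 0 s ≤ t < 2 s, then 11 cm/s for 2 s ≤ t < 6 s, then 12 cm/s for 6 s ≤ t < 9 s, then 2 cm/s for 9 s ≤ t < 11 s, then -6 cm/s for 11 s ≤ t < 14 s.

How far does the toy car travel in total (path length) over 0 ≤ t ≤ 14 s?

114 cm

Total distance travelled is ∫|v| dt — sum the magnitudes of each area piece.
0–2 s: |6| × 2 = 12 cm
2–6 s: |11| × 4 = 44 cm
6–9 s: |12| × 3 = 36 cm
9–11 s: |2| × 2 = 4 cm
11–14 s: |-6| × 3 = 18 cm
Total distance = 114 cm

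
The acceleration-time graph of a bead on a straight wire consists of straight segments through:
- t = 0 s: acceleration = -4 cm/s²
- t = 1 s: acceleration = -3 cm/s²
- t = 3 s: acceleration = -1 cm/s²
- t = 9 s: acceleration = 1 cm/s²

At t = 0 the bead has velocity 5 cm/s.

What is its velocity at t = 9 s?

Δv equals the area under the a-t graph; then v = v₀ + Δv.
0–1 s: ½(-4 + -3)(1) = -3.5 cm/s
1–3 s: ½(-3 + -1)(2) = -4 cm/s
3–9 s: ½(-1 + 1)(6) = 0 cm/s
Δv = -7.5 cm/s, so v(9) = 5 + (-7.5) = -2.5 cm/s.

-2.5 cm/s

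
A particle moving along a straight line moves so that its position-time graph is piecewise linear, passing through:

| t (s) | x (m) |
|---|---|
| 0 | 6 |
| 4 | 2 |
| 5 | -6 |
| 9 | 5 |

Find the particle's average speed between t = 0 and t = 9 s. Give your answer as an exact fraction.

Average speed = (total path length)/(elapsed time); on a piecewise-linear x-t graph the path length is Σ|Δx|.
0–4 s: |Δx| = |2 − 6| = 4 m
4–5 s: |Δx| = |-6 − 2| = 8 m
5–9 s: |Δx| = |5 − -6| = 11 m
Total path = 23 m; average speed = 23/9 = 23/9 m/s.

23/9 m/s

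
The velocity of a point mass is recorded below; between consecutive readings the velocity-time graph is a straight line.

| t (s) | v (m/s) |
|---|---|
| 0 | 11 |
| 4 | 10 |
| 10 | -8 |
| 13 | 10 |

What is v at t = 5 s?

On 4–10 s the graph is linear from 10 to -8 m/s: v(5) = 10 + (-8 − 10)·(5 − 4)/(10 − 4) = 7 m/s.

7 m/s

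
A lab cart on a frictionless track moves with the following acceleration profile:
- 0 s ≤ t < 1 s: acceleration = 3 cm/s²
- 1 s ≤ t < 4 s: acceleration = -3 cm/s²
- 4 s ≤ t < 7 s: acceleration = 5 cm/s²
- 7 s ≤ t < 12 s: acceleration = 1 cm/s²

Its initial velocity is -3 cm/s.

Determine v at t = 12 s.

Δv equals the area under the a-t graph; then v = v₀ + Δv.
0–1 s: 3 × 1 = 3 cm/s
1–4 s: -3 × 3 = -9 cm/s
4–7 s: 5 × 3 = 15 cm/s
7–12 s: 1 × 5 = 5 cm/s
Δv = 14 cm/s, so v(12) = -3 + (14) = 11 cm/s.

11 cm/s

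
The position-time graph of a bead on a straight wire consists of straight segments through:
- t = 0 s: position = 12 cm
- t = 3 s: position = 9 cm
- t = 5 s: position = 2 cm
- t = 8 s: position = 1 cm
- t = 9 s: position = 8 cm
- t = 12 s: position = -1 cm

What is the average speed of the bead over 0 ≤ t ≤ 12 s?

2.25 cm/s

Average speed = (total path length)/(elapsed time); on a piecewise-linear x-t graph the path length is Σ|Δx|.
0–3 s: |Δx| = |9 − 12| = 3 cm
3–5 s: |Δx| = |2 − 9| = 7 cm
5–8 s: |Δx| = |1 − 2| = 1 cm
8–9 s: |Δx| = |8 − 1| = 7 cm
9–12 s: |Δx| = |-1 − 8| = 9 cm
Total path = 27 cm; average speed = 27/12 = 2.25 cm/s.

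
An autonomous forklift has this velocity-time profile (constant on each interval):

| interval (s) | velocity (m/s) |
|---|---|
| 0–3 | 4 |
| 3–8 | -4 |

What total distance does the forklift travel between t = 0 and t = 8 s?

Total distance travelled is ∫|v| dt — sum the magnitudes of each area piece.
0–3 s: |4| × 3 = 12 m
3–8 s: |-4| × 5 = 20 m
Total distance = 32 m

32 m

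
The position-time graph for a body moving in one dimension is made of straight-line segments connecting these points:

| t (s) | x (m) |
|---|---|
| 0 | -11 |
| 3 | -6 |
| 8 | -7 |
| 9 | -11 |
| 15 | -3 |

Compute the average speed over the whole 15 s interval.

Average speed = (total path length)/(elapsed time); on a piecewise-linear x-t graph the path length is Σ|Δx|.
0–3 s: |Δx| = |-6 − -11| = 5 m
3–8 s: |Δx| = |-7 − -6| = 1 m
8–9 s: |Δx| = |-11 − -7| = 4 m
9–15 s: |Δx| = |-3 − -11| = 8 m
Total path = 18 m; average speed = 18/15 = 1.2 m/s.

1.2 m/s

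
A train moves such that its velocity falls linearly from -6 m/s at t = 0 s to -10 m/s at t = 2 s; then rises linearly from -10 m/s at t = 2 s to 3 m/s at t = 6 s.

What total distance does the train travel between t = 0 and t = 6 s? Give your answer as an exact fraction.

426/13 m

Total distance travelled is ∫|v| dt — sum the magnitudes of each area piece.
0–2 s: |½(-6 + -10)(2)| = 16 m
2–6 s: v = 0 at t = 66/13 s; triangle areas 200/13 + 18/13 = 218/13 m
Total distance = 426/13 m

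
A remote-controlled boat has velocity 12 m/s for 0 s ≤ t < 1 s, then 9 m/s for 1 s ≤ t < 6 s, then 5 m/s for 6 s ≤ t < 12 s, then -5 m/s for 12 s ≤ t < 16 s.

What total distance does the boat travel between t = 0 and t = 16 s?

107 m

Total distance travelled is ∫|v| dt — sum the magnitudes of each area piece.
0–1 s: |12| × 1 = 12 m
1–6 s: |9| × 5 = 45 m
6–12 s: |5| × 6 = 30 m
12–16 s: |-5| × 4 = 20 m
Total distance = 107 m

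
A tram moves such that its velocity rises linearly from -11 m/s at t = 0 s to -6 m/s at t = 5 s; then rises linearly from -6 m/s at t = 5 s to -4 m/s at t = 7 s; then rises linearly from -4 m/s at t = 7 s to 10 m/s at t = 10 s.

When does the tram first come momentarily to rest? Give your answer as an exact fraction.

v changes sign on 7–10 s (from -4 to 10); the graph is linear there, so v = 0 at t = 7 + (4)·(10 − 7)/(10 − -4) = 55/7 s.

t = 55/7 s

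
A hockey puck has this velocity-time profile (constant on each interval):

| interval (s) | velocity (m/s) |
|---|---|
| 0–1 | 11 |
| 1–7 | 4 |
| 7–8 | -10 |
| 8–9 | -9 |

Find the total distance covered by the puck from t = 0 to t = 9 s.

54 m

Total distance travelled is ∫|v| dt — sum the magnitudes of each area piece.
0–1 s: |11| × 1 = 11 m
1–7 s: |4| × 6 = 24 m
7–8 s: |-10| × 1 = 10 m
8–9 s: |-9| × 1 = 9 m
Total distance = 54 m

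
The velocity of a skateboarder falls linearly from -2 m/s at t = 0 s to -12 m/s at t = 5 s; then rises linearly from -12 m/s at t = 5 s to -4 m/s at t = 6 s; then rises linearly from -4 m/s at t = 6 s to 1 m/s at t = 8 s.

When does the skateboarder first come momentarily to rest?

t = 7.6 s

v changes sign on 6–8 s (from -4 to 1); the graph is linear there, so v = 0 at t = 6 + (4)·(8 − 6)/(1 − -4) = 7.6 s.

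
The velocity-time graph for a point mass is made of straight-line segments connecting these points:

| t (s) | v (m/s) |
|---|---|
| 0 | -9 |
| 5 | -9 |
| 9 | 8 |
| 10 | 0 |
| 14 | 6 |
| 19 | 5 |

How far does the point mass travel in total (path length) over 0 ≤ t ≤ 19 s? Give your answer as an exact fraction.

Total distance travelled is ∫|v| dt — sum the magnitudes of each area piece.
0–5 s: |-9| × 5 = 45 m
5–9 s: v = 0 at t = 121/17 s; triangle areas 162/17 + 128/17 = 290/17 m
9–10 s: |½(8 + 0)(1)| = 4 m
10–14 s: |½(0 + 6)(4)| = 12 m
14–19 s: |½(6 + 5)(5)| = 27.5 m
Total distance = 3589/34 m

3589/34 m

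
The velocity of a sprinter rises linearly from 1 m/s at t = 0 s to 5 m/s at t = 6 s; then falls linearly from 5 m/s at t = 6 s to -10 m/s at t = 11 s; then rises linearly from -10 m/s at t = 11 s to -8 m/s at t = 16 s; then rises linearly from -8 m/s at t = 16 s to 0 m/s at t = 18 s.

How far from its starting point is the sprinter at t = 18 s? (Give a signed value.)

Net displacement equals the area under the velocity-time graph (areas below the axis count negative).
0–6 s: ½(1 + 5)(6) = 18 m
6–11 s: ½(5 + -10)(5) = -12.5 m
11–16 s: ½(-10 + -8)(5) = -45 m
16–18 s: ½(-8 + 0)(2) = -8 m
Net displacement = -47.5 m

-47.5 m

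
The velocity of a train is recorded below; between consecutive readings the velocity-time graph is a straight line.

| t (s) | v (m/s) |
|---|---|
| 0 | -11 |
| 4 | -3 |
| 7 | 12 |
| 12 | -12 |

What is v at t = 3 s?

On 0–4 s the graph is linear from -11 to -3 m/s: v(3) = -11 + (-3 − -11)·(3 − 0)/(4 − 0) = -5 m/s.

-5 m/s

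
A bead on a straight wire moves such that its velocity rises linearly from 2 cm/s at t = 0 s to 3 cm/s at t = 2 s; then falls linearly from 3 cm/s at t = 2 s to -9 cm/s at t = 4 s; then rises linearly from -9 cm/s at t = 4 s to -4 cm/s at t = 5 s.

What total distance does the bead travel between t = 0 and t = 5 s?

Total distance travelled is ∫|v| dt — sum the magnitudes of each area piece.
0–2 s: |½(2 + 3)(2)| = 5 cm
2–4 s: v = 0 at t = 2.5 s; triangle areas 0.75 + 6.75 = 7.5 cm
4–5 s: |½(-9 + -4)(1)| = 6.5 cm
Total distance = 19 cm

19 cm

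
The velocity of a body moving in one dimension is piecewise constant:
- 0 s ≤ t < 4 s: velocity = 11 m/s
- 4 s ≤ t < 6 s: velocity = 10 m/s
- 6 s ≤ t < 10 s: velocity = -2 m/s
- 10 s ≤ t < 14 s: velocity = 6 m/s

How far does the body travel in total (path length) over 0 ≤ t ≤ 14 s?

Total distance travelled is ∫|v| dt — sum the magnitudes of each area piece.
0–4 s: |11| × 4 = 44 m
4–6 s: |10| × 2 = 20 m
6–10 s: |-2| × 4 = 8 m
10–14 s: |6| × 4 = 24 m
Total distance = 96 m

96 m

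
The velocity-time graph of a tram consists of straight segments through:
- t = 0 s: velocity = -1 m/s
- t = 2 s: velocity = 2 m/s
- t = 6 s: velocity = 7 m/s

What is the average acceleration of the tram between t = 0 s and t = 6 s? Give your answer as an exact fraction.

4/3 m/s²

Average acceleration = Δv/Δt = (7 − -1)/(6 − 0) = 4/3 m/s².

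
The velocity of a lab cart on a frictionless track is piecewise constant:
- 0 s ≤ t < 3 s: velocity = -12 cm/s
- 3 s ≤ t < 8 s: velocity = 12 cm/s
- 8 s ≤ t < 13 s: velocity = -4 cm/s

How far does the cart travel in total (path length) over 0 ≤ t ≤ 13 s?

116 cm

Total distance travelled is ∫|v| dt — sum the magnitudes of each area piece.
0–3 s: |-12| × 3 = 36 cm
3–8 s: |12| × 5 = 60 cm
8–13 s: |-4| × 5 = 20 cm
Total distance = 116 cm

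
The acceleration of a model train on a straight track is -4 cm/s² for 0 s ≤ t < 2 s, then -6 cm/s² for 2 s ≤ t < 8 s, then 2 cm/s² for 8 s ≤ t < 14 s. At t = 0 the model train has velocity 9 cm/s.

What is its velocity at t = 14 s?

Δv equals the area under the a-t graph; then v = v₀ + Δv.
0–2 s: -4 × 2 = -8 cm/s
2–8 s: -6 × 6 = -36 cm/s
8–14 s: 2 × 6 = 12 cm/s
Δv = -32 cm/s, so v(14) = 9 + (-32) = -23 cm/s.

-23 cm/s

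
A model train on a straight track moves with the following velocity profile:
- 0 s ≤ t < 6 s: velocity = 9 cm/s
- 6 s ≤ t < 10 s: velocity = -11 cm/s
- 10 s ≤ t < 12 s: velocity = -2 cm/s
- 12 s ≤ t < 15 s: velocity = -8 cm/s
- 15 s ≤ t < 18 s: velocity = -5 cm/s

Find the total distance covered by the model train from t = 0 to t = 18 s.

141 cm

Distance (not displacement) is the total path length: add the absolute areas under v-t.
0–6 s: |9| × 6 = 54 cm
6–10 s: |-11| × 4 = 44 cm
10–12 s: |-2| × 2 = 4 cm
12–15 s: |-8| × 3 = 24 cm
15–18 s: |-5| × 3 = 15 cm
Total distance = 141 cm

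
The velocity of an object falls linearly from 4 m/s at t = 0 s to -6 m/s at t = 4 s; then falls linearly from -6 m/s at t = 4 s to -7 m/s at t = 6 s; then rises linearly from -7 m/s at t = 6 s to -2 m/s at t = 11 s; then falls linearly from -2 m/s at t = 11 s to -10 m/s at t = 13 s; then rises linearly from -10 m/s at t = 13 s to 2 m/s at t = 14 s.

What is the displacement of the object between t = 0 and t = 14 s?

Displacement is the signed area under the v-t curve.
0–4 s: ½(4 + -6)(4) = -4 m
4–6 s: ½(-6 + -7)(2) = -13 m
6–11 s: ½(-7 + -2)(5) = -22.5 m
11–13 s: ½(-2 + -10)(2) = -12 m
13–14 s: ½(-10 + 2)(1) = -4 m
Net displacement = -55.5 m

-55.5 m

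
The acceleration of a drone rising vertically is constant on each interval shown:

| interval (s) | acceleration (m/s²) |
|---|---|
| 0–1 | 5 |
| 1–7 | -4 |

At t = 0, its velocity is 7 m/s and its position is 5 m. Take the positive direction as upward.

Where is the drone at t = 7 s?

On each constant-a segment, Δv = aΔt and Δx = v₀Δt + ½aΔt²; chain segment to segment.
0–1 s: v starts 7 m/s; Δx = 7·1 + ½·5·1² = 9.5 m; v ends 12 m/s.
1–7 s: v starts 12 m/s; Δx = 12·6 + ½·-4·6² = 0 m; v ends -12 m/s.
x(7) = 5 + Σ Δx = 14.5 m.

14.5 m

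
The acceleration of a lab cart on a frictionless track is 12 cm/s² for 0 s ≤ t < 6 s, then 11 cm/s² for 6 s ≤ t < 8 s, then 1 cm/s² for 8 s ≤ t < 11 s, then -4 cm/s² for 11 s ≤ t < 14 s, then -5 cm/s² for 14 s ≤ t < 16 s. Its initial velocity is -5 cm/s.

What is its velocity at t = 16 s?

70 cm/s

Δv equals the area under the a-t graph; then v = v₀ + Δv.
0–6 s: 12 × 6 = 72 cm/s
6–8 s: 11 × 2 = 22 cm/s
8–11 s: 1 × 3 = 3 cm/s
11–14 s: -4 × 3 = -12 cm/s
14–16 s: -5 × 2 = -10 cm/s
Δv = 75 cm/s, so v(16) = -5 + (75) = 70 cm/s.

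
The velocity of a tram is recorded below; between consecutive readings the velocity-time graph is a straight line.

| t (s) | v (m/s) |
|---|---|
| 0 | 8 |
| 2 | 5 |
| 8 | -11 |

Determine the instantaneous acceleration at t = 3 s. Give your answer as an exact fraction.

-8/3 m/s²

Acceleration is the slope of the v-t graph on 2–8 s: (-11 − 5)/(8 − 2) = -8/3 m/s².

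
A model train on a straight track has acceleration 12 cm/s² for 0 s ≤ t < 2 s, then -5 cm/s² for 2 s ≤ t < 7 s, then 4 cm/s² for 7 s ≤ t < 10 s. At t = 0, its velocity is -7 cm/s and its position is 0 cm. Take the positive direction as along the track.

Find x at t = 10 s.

On each constant-a segment, Δv = aΔt and Δx = v₀Δt + ½aΔt²; chain segment to segment.
0–2 s: v starts -7 cm/s; Δx = -7·2 + ½·12·2² = 10 cm; v ends 17 cm/s.
2–7 s: v starts 17 cm/s; Δx = 17·5 + ½·-5·5² = 22.5 cm; v ends -8 cm/s.
7–10 s: v starts -8 cm/s; Δx = -8·3 + ½·4·3² = -6 cm; v ends 4 cm/s.
x(10) = 0 + Σ Δx = 26.5 cm.

26.5 cm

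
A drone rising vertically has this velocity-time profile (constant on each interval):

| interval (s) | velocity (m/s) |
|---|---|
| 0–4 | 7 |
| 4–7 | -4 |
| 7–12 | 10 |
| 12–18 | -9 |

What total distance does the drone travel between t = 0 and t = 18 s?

Total distance travelled is ∫|v| dt — sum the magnitudes of each area piece.
0–4 s: |7| × 4 = 28 m
4–7 s: |-4| × 3 = 12 m
7–12 s: |10| × 5 = 50 m
12–18 s: |-9| × 6 = 54 m
Total distance = 144 m

144 m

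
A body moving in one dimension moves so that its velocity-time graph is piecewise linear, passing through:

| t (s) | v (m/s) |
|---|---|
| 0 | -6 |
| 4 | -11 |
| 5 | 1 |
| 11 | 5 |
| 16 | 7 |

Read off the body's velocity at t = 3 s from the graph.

-9.75 m/s

On 0–4 s the graph is linear from -6 to -11 m/s: v(3) = -6 + (-11 − -6)·(3 − 0)/(4 − 0) = -9.75 m/s.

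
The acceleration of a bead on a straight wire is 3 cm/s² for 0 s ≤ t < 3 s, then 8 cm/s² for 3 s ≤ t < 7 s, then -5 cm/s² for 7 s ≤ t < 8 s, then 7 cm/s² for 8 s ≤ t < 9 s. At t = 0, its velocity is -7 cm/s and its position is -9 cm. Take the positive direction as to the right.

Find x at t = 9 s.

On each constant-a segment, Δv = aΔt and Δx = v₀Δt + ½aΔt²; chain segment to segment.
0–3 s: v starts -7 cm/s; Δx = -7·3 + ½·3·3² = -7.5 cm; v ends 2 cm/s.
3–7 s: v starts 2 cm/s; Δx = 2·4 + ½·8·4² = 72 cm; v ends 34 cm/s.
7–8 s: v starts 34 cm/s; Δx = 34·1 + ½·-5·1² = 31.5 cm; v ends 29 cm/s.
8–9 s: v starts 29 cm/s; Δx = 29·1 + ½·7·1² = 32.5 cm; v ends 36 cm/s.
x(9) = -9 + Σ Δx = 119.5 cm.

119.5 cm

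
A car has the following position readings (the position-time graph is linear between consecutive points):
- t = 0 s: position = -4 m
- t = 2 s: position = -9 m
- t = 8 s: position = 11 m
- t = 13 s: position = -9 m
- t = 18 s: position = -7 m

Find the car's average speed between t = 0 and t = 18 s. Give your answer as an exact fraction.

Average speed = (total path length)/(elapsed time); on a piecewise-linear x-t graph the path length is Σ|Δx|.
0–2 s: |Δx| = |-9 − -4| = 5 m
2–8 s: |Δx| = |11 − -9| = 20 m
8–13 s: |Δx| = |-9 − 11| = 20 m
13–18 s: |Δx| = |-7 − -9| = 2 m
Total path = 47 m; average speed = 47/18 = 47/18 m/s.

47/18 m/s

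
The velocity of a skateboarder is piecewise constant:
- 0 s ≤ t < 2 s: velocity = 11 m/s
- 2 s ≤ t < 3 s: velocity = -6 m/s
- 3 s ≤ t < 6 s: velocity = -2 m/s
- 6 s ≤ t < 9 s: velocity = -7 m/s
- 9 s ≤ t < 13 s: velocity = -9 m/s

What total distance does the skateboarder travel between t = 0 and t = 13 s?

91 m

Distance (not displacement) is the total path length: add the absolute areas under v-t.
0–2 s: |11| × 2 = 22 m
2–3 s: |-6| × 1 = 6 m
3–6 s: |-2| × 3 = 6 m
6–9 s: |-7| × 3 = 21 m
9–13 s: |-9| × 4 = 36 m
Total distance = 91 m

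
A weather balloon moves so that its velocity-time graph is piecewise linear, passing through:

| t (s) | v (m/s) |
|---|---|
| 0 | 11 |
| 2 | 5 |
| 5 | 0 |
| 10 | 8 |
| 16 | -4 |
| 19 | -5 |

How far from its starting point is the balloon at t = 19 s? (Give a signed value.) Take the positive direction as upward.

42 m

Net displacement equals the area under the velocity-time graph (areas below the axis count negative).
0–2 s: ½(11 + 5)(2) = 16 m
2–5 s: ½(5 + 0)(3) = 7.5 m
5–10 s: ½(0 + 8)(5) = 20 m
10–16 s: ½(8 + -4)(6) = 12 m
16–19 s: ½(-4 + -5)(3) = -13.5 m
Net displacement = 42 m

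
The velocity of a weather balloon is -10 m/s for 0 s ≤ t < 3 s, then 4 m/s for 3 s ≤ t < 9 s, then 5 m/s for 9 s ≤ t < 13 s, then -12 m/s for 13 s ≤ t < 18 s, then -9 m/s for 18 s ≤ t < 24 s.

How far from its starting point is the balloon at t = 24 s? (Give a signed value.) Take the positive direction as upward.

-100 m

Displacement is the signed area under the v-t curve.
0–3 s: -10 × 3 = -30 m
3–9 s: 4 × 6 = 24 m
9–13 s: 5 × 4 = 20 m
13–18 s: -12 × 5 = -60 m
18–24 s: -9 × 6 = -54 m
Net displacement = -100 m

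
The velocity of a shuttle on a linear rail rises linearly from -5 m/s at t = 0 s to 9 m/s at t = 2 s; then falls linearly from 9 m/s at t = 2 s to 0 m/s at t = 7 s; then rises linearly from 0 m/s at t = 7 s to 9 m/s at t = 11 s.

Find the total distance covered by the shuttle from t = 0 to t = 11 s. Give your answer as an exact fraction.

673/14 m

Distance (not displacement) is the total path length: add the absolute areas under v-t.
0–2 s: v = 0 at t = 5/7 s; triangle areas 25/14 + 81/14 = 53/7 m
2–7 s: |½(9 + 0)(5)| = 22.5 m
7–11 s: |½(0 + 9)(4)| = 18 m
Total distance = 673/14 m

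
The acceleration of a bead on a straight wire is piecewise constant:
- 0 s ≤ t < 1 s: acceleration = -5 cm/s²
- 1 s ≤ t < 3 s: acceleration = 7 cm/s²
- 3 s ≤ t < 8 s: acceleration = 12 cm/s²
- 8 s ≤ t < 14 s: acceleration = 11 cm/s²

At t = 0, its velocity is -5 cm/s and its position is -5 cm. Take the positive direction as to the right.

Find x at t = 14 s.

On each constant-a segment, Δv = aΔt and Δx = v₀Δt + ½aΔt²; chain segment to segment.
0–1 s: v starts -5 cm/s; Δx = -5·1 + ½·-5·1² = -7.5 cm; v ends -10 cm/s.
1–3 s: v starts -10 cm/s; Δx = -10·2 + ½·7·2² = -6 cm; v ends 4 cm/s.
3–8 s: v starts 4 cm/s; Δx = 4·5 + ½·12·5² = 170 cm; v ends 64 cm/s.
8–14 s: v starts 64 cm/s; Δx = 64·6 + ½·11·6² = 582 cm; v ends 130 cm/s.
x(14) = -5 + Σ Δx = 733.5 cm.

733.5 cm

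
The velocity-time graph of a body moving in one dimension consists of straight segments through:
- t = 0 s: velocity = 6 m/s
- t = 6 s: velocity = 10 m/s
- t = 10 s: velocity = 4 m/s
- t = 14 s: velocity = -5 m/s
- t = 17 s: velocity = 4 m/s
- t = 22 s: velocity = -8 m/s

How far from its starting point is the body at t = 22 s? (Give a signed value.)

Net displacement equals the area under the velocity-time graph (areas below the axis count negative).
0–6 s: ½(6 + 10)(6) = 48 m
6–10 s: ½(10 + 4)(4) = 28 m
10–14 s: ½(4 + -5)(4) = -2 m
14–17 s: ½(-5 + 4)(3) = -1.5 m
17–22 s: ½(4 + -8)(5) = -10 m
Net displacement = 62.5 m

62.5 m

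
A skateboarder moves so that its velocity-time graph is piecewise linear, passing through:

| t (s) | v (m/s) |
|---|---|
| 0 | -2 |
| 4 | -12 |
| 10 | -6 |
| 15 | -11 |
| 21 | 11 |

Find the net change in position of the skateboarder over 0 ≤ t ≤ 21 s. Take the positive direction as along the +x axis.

Displacement is the signed area under the v-t curve.
0–4 s: ½(-2 + -12)(4) = -28 m
4–10 s: ½(-12 + -6)(6) = -54 m
10–15 s: ½(-6 + -11)(5) = -42.5 m
15–21 s: ½(-11 + 11)(6) = 0 m
Net displacement = -124.5 m

-124.5 m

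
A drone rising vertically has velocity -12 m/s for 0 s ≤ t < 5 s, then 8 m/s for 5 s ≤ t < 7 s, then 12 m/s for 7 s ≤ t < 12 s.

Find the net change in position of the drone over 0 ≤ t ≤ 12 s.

16 m

Net displacement equals the area under the velocity-time graph (areas below the axis count negative).
0–5 s: -12 × 5 = -60 m
5–7 s: 8 × 2 = 16 m
7–12 s: 12 × 5 = 60 m
Net displacement = 16 m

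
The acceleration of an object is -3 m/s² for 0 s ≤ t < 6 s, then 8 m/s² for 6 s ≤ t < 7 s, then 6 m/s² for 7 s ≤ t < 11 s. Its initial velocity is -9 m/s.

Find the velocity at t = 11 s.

Δv equals the area under the a-t graph; then v = v₀ + Δv.
0–6 s: -3 × 6 = -18 m/s
6–7 s: 8 × 1 = 8 m/s
7–11 s: 6 × 4 = 24 m/s
Δv = 14 m/s, so v(11) = -9 + (14) = 5 m/s.

5 m/s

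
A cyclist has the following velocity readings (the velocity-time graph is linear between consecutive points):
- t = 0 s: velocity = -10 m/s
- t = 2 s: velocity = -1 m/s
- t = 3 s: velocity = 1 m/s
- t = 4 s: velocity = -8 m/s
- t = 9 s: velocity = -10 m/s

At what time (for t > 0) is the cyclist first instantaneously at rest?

t = 2.5 s

v changes sign on 2–3 s (from -1 to 1); the graph is linear there, so v = 0 at t = 2 + (1)·(3 − 2)/(1 − -1) = 2.5 s.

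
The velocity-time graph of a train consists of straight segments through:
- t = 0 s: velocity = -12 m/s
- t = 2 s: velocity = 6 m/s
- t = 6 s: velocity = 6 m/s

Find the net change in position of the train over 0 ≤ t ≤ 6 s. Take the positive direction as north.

Displacement is the signed area under the v-t curve.
0–2 s: ½(-12 + 6)(2) = -6 m
2–6 s: 6 × 4 = 24 m
Net displacement = 18 m

18 m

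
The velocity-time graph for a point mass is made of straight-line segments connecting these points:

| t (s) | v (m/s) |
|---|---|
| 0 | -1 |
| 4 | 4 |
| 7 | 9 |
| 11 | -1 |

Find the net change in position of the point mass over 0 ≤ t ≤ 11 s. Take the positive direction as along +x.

41.5 m

Net displacement equals the area under the velocity-time graph (areas below the axis count negative).
0–4 s: ½(-1 + 4)(4) = 6 m
4–7 s: ½(4 + 9)(3) = 19.5 m
7–11 s: ½(9 + -1)(4) = 16 m
Net displacement = 41.5 m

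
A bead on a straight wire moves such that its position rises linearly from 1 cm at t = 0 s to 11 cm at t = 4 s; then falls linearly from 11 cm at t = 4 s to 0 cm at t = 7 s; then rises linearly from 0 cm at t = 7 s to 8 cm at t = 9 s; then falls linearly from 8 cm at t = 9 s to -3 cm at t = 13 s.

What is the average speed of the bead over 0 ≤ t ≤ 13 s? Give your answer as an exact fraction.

Average speed = (total path length)/(elapsed time); on a piecewise-linear x-t graph the path length is Σ|Δx|.
0–4 s: |Δx| = |11 − 1| = 10 cm
4–7 s: |Δx| = |0 − 11| = 11 cm
7–9 s: |Δx| = |8 − 0| = 8 cm
9–13 s: |Δx| = |-3 − 8| = 11 cm
Total path = 40 cm; average speed = 40/13 = 40/13 cm/s.

40/13 cm/s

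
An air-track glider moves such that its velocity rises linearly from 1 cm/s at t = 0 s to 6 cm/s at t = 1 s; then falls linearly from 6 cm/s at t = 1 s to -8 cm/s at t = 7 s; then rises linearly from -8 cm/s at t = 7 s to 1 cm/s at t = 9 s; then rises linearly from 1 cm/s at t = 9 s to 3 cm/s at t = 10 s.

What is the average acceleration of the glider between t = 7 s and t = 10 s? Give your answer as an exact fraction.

Average acceleration = Δv/Δt = (3 − -8)/(10 − 7) = 11/3 cm/s².

11/3 cm/s²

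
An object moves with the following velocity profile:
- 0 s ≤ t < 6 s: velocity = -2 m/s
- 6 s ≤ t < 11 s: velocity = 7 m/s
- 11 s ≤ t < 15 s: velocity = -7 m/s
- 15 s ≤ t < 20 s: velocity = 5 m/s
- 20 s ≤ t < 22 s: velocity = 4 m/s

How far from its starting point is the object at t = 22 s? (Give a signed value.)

28 m

Displacement is the signed area under the v-t curve.
0–6 s: -2 × 6 = -12 m
6–11 s: 7 × 5 = 35 m
11–15 s: -7 × 4 = -28 m
15–20 s: 5 × 5 = 25 m
20–22 s: 4 × 2 = 8 m
Net displacement = 28 m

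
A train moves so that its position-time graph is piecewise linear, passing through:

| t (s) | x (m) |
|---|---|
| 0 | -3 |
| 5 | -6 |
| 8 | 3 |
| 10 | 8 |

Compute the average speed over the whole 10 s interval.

1.7 m/s

Average speed = (total path length)/(elapsed time); on a piecewise-linear x-t graph the path length is Σ|Δx|.
0–5 s: |Δx| = |-6 − -3| = 3 m
5–8 s: |Δx| = |3 − -6| = 9 m
8–10 s: |Δx| = |8 − 3| = 5 m
Total path = 17 m; average speed = 17/10 = 1.7 m/s.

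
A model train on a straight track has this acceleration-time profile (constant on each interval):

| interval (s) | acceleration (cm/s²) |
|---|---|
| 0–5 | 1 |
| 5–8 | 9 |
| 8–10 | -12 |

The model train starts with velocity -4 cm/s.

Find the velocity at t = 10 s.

4 cm/s

Δv equals the area under the a-t graph; then v = v₀ + Δv.
0–5 s: 1 × 5 = 5 cm/s
5–8 s: 9 × 3 = 27 cm/s
8–10 s: -12 × 2 = -24 cm/s
Δv = 8 cm/s, so v(10) = -4 + (8) = 4 cm/s.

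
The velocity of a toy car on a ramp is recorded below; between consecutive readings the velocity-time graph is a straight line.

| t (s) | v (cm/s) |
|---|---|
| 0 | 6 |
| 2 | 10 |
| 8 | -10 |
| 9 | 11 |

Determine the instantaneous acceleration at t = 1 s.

Acceleration is the slope of the v-t graph on 0–2 s: (10 − 6)/(2 − 0) = 2 cm/s².

2 cm/s²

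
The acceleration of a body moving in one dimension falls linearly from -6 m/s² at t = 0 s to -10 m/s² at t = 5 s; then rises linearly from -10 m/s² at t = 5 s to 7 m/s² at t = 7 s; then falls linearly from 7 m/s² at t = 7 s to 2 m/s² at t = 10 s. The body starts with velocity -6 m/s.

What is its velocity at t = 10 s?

-35.5 m/s

Δv equals the area under the a-t graph; then v = v₀ + Δv.
0–5 s: ½(-6 + -10)(5) = -40 m/s
5–7 s: ½(-10 + 7)(2) = -3 m/s
7–10 s: ½(7 + 2)(3) = 13.5 m/s
Δv = -29.5 m/s, so v(10) = -6 + (-29.5) = -35.5 m/s.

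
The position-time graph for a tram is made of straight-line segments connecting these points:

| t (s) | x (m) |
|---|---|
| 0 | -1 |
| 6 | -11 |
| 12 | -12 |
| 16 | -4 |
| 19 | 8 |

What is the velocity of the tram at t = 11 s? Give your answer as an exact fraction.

-1/6 m/s

Velocity is the slope of the x-t graph on 6–12 s: (-12 − -11)/(12 − 6) = -1/6 m/s.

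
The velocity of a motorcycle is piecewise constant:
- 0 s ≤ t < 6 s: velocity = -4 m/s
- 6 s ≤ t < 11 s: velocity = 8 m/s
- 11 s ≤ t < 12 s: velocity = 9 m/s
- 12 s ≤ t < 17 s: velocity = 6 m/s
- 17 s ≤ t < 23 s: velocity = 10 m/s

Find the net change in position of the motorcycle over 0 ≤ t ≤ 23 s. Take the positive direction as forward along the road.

Displacement is the signed area under the v-t curve.
0–6 s: -4 × 6 = -24 m
6–11 s: 8 × 5 = 40 m
11–12 s: 9 × 1 = 9 m
12–17 s: 6 × 5 = 30 m
17–23 s: 10 × 6 = 60 m
Net displacement = 115 m

115 m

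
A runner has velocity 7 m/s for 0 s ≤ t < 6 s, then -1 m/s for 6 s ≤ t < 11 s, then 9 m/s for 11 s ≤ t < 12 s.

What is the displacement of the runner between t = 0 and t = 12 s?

46 m

Displacement is the signed area under the v-t curve.
0–6 s: 7 × 6 = 42 m
6–11 s: -1 × 5 = -5 m
11–12 s: 9 × 1 = 9 m
Net displacement = 46 m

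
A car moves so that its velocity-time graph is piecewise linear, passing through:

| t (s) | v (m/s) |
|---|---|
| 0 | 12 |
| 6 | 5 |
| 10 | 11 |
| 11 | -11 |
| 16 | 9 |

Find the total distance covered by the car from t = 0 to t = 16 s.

113.75 m

Distance (not displacement) is the total path length: add the absolute areas under v-t.
0–6 s: |½(12 + 5)(6)| = 51 m
6–10 s: |½(5 + 11)(4)| = 32 m
10–11 s: v = 0 at t = 10.5 s; triangle areas 2.75 + 2.75 = 5.5 m
11–16 s: v = 0 at t = 13.75 s; triangle areas 15.125 + 10.125 = 25.25 m
Total distance = 113.75 m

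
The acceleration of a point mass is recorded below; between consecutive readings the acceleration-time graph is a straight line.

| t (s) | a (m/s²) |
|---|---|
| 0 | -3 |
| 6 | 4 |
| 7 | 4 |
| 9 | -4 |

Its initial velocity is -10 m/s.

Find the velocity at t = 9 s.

-3 m/s

Δv equals the area under the a-t graph; then v = v₀ + Δv.
0–6 s: ½(-3 + 4)(6) = 3 m/s
6–7 s: 4 × 1 = 4 m/s
7–9 s: ½(4 + -4)(2) = 0 m/s
Δv = 7 m/s, so v(9) = -10 + (7) = -3 m/s.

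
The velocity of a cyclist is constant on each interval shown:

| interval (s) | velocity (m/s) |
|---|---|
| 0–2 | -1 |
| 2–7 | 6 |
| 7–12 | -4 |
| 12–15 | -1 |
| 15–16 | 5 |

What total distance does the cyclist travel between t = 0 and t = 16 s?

Distance (not displacement) is the total path length: add the absolute areas under v-t.
0–2 s: |-1| × 2 = 2 m
2–7 s: |6| × 5 = 30 m
7–12 s: |-4| × 5 = 20 m
12–15 s: |-1| × 3 = 3 m
15–16 s: |5| × 1 = 5 m
Total distance = 60 m

60 m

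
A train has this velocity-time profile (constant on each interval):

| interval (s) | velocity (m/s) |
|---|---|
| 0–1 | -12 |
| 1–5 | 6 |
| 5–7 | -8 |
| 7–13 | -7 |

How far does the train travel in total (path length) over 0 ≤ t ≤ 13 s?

94 m

Distance (not displacement) is the total path length: add the absolute areas under v-t.
0–1 s: |-12| × 1 = 12 m
1–5 s: |6| × 4 = 24 m
5–7 s: |-8| × 2 = 16 m
7–13 s: |-7| × 6 = 42 m
Total distance = 94 m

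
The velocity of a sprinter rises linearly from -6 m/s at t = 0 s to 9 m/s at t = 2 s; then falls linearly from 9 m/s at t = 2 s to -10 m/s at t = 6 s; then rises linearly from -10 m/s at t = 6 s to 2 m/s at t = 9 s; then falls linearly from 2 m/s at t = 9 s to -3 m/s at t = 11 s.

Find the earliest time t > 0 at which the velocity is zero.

v changes sign on 0–2 s (from -6 to 9); the graph is linear there, so v = 0 at t = 0 + (6)·(2 − 0)/(9 − -6) = 0.8 s.

t = 0.8 s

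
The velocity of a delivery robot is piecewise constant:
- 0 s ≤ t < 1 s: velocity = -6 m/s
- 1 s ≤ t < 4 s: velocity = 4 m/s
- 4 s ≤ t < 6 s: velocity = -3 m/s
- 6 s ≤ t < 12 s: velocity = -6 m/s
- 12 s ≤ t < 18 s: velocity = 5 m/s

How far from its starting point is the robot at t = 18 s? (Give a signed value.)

Displacement is the signed area under the v-t curve.
0–1 s: -6 × 1 = -6 m
1–4 s: 4 × 3 = 12 m
4–6 s: -3 × 2 = -6 m
6–12 s: -6 × 6 = -36 m
12–18 s: 5 × 6 = 30 m
Net displacement = -6 m

-6 m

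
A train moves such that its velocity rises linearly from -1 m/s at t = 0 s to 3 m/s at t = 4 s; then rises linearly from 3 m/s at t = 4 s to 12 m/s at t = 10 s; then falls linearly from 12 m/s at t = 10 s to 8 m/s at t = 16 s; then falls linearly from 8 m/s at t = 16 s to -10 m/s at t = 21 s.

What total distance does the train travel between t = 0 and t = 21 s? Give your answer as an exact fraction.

1195/9 m

Total distance travelled is ∫|v| dt — sum the magnitudes of each area piece.
0–4 s: v = 0 at t = 1 s; triangle areas 0.5 + 4.5 = 5 m
4–10 s: |½(3 + 12)(6)| = 45 m
10–16 s: |½(12 + 8)(6)| = 60 m
16–21 s: v = 0 at t = 164/9 s; triangle areas 80/9 + 125/9 = 205/9 m
Total distance = 1195/9 m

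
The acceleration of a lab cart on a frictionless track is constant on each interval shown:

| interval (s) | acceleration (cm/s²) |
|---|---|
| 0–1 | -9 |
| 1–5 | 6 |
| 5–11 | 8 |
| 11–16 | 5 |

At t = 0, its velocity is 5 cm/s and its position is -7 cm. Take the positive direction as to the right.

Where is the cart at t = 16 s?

On each constant-a segment, Δv = aΔt and Δx = v₀Δt + ½aΔt²; chain segment to segment.
0–1 s: v starts 5 cm/s; Δx = 5·1 + ½·-9·1² = 0.5 cm; v ends -4 cm/s.
1–5 s: v starts -4 cm/s; Δx = -4·4 + ½·6·4² = 32 cm; v ends 20 cm/s.
5–11 s: v starts 20 cm/s; Δx = 20·6 + ½·8·6² = 264 cm; v ends 68 cm/s.
11–16 s: v starts 68 cm/s; Δx = 68·5 + ½·5·5² = 402.5 cm; v ends 93 cm/s.
x(16) = -7 + Σ Δx = 692 cm.

692 cm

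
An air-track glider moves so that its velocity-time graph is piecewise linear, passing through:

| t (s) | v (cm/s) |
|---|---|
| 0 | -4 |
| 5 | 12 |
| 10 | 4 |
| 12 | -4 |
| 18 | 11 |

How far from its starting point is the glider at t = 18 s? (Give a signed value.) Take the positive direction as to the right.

81 cm

Net displacement equals the area under the velocity-time graph (areas below the axis count negative).
0–5 s: ½(-4 + 12)(5) = 20 cm
5–10 s: ½(12 + 4)(5) = 40 cm
10–12 s: ½(4 + -4)(2) = 0 cm
12–18 s: ½(-4 + 11)(6) = 21 cm
Net displacement = 81 cm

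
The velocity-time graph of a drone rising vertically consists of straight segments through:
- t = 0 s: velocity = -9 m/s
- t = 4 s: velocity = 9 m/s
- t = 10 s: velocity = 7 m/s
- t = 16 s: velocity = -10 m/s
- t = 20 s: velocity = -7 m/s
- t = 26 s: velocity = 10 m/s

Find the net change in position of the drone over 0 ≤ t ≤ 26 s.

Net displacement equals the area under the velocity-time graph (areas below the axis count negative).
0–4 s: ½(-9 + 9)(4) = 0 m
4–10 s: ½(9 + 7)(6) = 48 m
10–16 s: ½(7 + -10)(6) = -9 m
16–20 s: ½(-10 + -7)(4) = -34 m
20–26 s: ½(-7 + 10)(6) = 9 m
Net displacement = 14 m

14 m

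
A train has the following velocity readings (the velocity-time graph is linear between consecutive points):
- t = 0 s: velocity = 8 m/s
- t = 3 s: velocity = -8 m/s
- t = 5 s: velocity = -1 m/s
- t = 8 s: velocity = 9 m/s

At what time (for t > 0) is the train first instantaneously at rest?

v changes sign on 0–3 s (from 8 to -8); the graph is linear there, so v = 0 at t = 0 + (-8)·(3 − 0)/(-8 − 8) = 1.5 s.

t = 1.5 s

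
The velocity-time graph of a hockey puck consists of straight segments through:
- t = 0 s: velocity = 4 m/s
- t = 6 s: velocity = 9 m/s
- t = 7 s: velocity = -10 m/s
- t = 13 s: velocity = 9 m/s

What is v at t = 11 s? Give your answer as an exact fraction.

8/3 m/s

On 7–13 s the graph is linear from -10 to 9 m/s: v(11) = -10 + (9 − -10)·(11 − 7)/(13 − 7) = 8/3 m/s.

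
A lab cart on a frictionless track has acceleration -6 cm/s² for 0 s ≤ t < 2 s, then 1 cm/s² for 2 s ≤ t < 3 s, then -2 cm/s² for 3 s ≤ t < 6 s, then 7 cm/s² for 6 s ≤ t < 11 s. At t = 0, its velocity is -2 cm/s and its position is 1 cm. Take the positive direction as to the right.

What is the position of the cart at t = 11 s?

-84 cm

On each constant-a segment, Δv = aΔt and Δx = v₀Δt + ½aΔt²; chain segment to segment.
0–2 s: v starts -2 cm/s; Δx = -2·2 + ½·-6·2² = -16 cm; v ends -14 cm/s.
2–3 s: v starts -14 cm/s; Δx = -14·1 + ½·1·1² = -13.5 cm; v ends -13 cm/s.
3–6 s: v starts -13 cm/s; Δx = -13·3 + ½·-2·3² = -48 cm; v ends -19 cm/s.
6–11 s: v starts -19 cm/s; Δx = -19·5 + ½·7·5² = -7.5 cm; v ends 16 cm/s.
x(11) = 1 + Σ Δx = -84 cm.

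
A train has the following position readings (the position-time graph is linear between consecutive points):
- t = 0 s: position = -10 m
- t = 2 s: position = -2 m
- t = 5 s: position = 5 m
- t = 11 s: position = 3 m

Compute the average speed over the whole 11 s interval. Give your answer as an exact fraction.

17/11 m/s

Average speed = (total path length)/(elapsed time); on a piecewise-linear x-t graph the path length is Σ|Δx|.
0–2 s: |Δx| = |-2 − -10| = 8 m
2–5 s: |Δx| = |5 − -2| = 7 m
5–11 s: |Δx| = |3 − 5| = 2 m
Total path = 17 m; average speed = 17/11 = 17/11 m/s.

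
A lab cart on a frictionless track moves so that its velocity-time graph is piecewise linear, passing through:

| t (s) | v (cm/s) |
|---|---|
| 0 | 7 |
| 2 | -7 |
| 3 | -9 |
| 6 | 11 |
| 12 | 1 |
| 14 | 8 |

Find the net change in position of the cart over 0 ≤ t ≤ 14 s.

40 cm

Net displacement equals the area under the velocity-time graph (areas below the axis count negative).
0–2 s: ½(7 + -7)(2) = 0 cm
2–3 s: ½(-7 + -9)(1) = -8 cm
3–6 s: ½(-9 + 11)(3) = 3 cm
6–12 s: ½(11 + 1)(6) = 36 cm
12–14 s: ½(1 + 8)(2) = 9 cm
Net displacement = 40 cm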